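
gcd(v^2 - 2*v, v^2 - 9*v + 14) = v - 2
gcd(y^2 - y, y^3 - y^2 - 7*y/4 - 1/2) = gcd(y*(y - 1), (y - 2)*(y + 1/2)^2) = 1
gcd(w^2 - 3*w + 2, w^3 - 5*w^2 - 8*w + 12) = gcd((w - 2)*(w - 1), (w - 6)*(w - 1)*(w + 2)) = w - 1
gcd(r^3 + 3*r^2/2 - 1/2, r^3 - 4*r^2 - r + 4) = r + 1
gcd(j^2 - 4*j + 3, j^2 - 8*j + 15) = j - 3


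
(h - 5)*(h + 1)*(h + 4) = h^3 - 21*h - 20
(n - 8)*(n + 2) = n^2 - 6*n - 16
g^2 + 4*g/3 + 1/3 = (g + 1/3)*(g + 1)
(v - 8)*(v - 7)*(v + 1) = v^3 - 14*v^2 + 41*v + 56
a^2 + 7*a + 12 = (a + 3)*(a + 4)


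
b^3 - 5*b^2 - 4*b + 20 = (b - 5)*(b - 2)*(b + 2)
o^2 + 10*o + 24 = (o + 4)*(o + 6)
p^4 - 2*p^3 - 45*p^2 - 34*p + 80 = (p - 8)*(p - 1)*(p + 2)*(p + 5)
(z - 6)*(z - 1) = z^2 - 7*z + 6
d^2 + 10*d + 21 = (d + 3)*(d + 7)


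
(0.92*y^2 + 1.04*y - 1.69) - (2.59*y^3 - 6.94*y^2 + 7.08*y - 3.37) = -2.59*y^3 + 7.86*y^2 - 6.04*y + 1.68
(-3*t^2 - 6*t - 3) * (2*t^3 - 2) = -6*t^5 - 12*t^4 - 6*t^3 + 6*t^2 + 12*t + 6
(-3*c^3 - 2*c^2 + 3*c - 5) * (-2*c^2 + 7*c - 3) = 6*c^5 - 17*c^4 - 11*c^3 + 37*c^2 - 44*c + 15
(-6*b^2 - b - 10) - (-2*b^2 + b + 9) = -4*b^2 - 2*b - 19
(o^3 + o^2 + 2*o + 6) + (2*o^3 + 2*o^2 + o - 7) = 3*o^3 + 3*o^2 + 3*o - 1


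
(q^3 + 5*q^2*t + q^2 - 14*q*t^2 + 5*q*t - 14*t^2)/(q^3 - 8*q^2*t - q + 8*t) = (q^2 + 5*q*t - 14*t^2)/(q^2 - 8*q*t - q + 8*t)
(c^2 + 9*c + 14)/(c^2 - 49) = (c + 2)/(c - 7)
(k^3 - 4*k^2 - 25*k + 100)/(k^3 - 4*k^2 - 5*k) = (k^2 + k - 20)/(k*(k + 1))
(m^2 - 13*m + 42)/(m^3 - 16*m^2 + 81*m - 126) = 1/(m - 3)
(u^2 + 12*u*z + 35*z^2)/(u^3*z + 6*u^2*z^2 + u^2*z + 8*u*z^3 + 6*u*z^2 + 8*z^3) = (u^2 + 12*u*z + 35*z^2)/(z*(u^3 + 6*u^2*z + u^2 + 8*u*z^2 + 6*u*z + 8*z^2))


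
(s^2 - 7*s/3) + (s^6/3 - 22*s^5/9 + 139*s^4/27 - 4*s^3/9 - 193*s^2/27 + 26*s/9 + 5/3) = s^6/3 - 22*s^5/9 + 139*s^4/27 - 4*s^3/9 - 166*s^2/27 + 5*s/9 + 5/3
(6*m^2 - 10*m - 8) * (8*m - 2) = 48*m^3 - 92*m^2 - 44*m + 16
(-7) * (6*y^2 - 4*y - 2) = -42*y^2 + 28*y + 14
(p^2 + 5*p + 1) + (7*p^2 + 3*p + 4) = 8*p^2 + 8*p + 5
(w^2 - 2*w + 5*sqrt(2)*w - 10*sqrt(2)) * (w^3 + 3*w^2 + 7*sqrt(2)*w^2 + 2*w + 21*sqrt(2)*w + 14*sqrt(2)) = w^5 + w^4 + 12*sqrt(2)*w^4 + 12*sqrt(2)*w^3 + 66*w^3 - 48*sqrt(2)*w^2 + 66*w^2 - 280*w - 48*sqrt(2)*w - 280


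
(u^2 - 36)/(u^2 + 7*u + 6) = (u - 6)/(u + 1)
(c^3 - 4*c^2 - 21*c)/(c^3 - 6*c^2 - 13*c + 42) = c/(c - 2)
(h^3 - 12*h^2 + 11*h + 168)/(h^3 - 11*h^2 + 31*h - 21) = (h^2 - 5*h - 24)/(h^2 - 4*h + 3)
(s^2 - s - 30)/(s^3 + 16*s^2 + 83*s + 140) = (s - 6)/(s^2 + 11*s + 28)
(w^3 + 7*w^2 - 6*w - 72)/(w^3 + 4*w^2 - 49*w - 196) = (w^2 + 3*w - 18)/(w^2 - 49)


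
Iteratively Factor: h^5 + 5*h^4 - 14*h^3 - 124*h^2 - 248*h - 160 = (h + 2)*(h^4 + 3*h^3 - 20*h^2 - 84*h - 80) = (h + 2)*(h + 4)*(h^3 - h^2 - 16*h - 20) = (h + 2)^2*(h + 4)*(h^2 - 3*h - 10) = (h - 5)*(h + 2)^2*(h + 4)*(h + 2)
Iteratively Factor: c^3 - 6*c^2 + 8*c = (c - 4)*(c^2 - 2*c) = c*(c - 4)*(c - 2)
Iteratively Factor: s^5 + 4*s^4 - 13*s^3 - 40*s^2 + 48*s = (s)*(s^4 + 4*s^3 - 13*s^2 - 40*s + 48) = s*(s - 3)*(s^3 + 7*s^2 + 8*s - 16) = s*(s - 3)*(s + 4)*(s^2 + 3*s - 4) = s*(s - 3)*(s + 4)^2*(s - 1)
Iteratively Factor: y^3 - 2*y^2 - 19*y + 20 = (y - 1)*(y^2 - y - 20) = (y - 1)*(y + 4)*(y - 5)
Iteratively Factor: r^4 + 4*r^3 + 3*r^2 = (r)*(r^3 + 4*r^2 + 3*r) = r*(r + 1)*(r^2 + 3*r) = r*(r + 1)*(r + 3)*(r)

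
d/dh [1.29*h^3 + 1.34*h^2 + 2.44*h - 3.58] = 3.87*h^2 + 2.68*h + 2.44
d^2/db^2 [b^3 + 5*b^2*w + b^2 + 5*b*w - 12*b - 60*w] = 6*b + 10*w + 2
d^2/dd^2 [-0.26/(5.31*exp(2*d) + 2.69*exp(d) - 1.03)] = ((5.5224*exp(d) + 0.6994)*(5.31*exp(2*d) + 2.69*exp(d) - 1.03) - 0.26*(10.62*exp(d) + 2.69)*(21.24*exp(d) + 5.38)*exp(d))*exp(d)/(5.31*exp(2*d) + 2.69*exp(d) - 1.03)^3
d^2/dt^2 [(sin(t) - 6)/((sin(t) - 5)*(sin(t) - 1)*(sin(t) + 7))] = (-4*sin(t)^6 + 47*sin(t)^5 - 30*sin(t)^4 - 98*sin(t)^3 - 2464*sin(t)^2 + 4491*sin(t) + 13418)/((sin(t) - 5)^3*(sin(t) - 1)^2*(sin(t) + 7)^3)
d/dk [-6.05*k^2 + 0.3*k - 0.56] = 0.3 - 12.1*k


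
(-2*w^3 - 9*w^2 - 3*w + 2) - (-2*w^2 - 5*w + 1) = -2*w^3 - 7*w^2 + 2*w + 1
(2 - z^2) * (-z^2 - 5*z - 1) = z^4 + 5*z^3 - z^2 - 10*z - 2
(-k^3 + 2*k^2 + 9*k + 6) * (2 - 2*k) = 2*k^4 - 6*k^3 - 14*k^2 + 6*k + 12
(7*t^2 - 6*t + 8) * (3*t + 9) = 21*t^3 + 45*t^2 - 30*t + 72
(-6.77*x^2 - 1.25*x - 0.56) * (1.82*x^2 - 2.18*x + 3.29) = -12.3214*x^4 + 12.4836*x^3 - 20.5675*x^2 - 2.8917*x - 1.8424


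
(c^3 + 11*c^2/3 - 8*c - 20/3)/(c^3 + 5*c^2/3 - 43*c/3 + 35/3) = (3*c^2 - 4*c - 4)/(3*c^2 - 10*c + 7)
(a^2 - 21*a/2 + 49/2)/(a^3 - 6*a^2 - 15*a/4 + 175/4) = 2*(a - 7)/(2*a^2 - 5*a - 25)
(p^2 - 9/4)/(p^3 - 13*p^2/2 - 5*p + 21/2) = (p - 3/2)/(p^2 - 8*p + 7)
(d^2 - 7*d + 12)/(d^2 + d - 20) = (d - 3)/(d + 5)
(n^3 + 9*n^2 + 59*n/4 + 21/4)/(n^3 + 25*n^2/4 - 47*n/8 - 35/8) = 2*(2*n + 3)/(4*n - 5)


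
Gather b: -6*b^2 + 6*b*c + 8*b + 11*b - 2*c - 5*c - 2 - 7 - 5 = -6*b^2 + b*(6*c + 19) - 7*c - 14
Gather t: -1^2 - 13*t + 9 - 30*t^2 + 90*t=-30*t^2 + 77*t + 8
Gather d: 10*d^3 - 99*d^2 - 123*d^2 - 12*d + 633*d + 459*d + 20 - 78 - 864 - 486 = 10*d^3 - 222*d^2 + 1080*d - 1408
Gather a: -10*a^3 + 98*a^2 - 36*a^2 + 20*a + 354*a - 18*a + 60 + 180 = -10*a^3 + 62*a^2 + 356*a + 240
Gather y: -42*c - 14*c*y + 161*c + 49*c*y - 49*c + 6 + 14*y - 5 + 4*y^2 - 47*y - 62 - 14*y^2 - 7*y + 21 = 70*c - 10*y^2 + y*(35*c - 40) - 40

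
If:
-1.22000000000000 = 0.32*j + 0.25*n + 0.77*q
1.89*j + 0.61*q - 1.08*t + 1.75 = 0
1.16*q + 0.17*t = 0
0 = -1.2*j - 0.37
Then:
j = -0.31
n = -4.03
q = -0.15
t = 1.00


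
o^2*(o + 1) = o^3 + o^2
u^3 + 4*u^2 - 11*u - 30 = (u - 3)*(u + 2)*(u + 5)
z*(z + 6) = z^2 + 6*z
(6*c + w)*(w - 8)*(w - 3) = 6*c*w^2 - 66*c*w + 144*c + w^3 - 11*w^2 + 24*w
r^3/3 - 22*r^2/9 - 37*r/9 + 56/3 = (r/3 + 1)*(r - 8)*(r - 7/3)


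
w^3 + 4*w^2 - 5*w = w*(w - 1)*(w + 5)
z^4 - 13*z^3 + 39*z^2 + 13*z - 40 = (z - 8)*(z - 5)*(z - 1)*(z + 1)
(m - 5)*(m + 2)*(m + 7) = m^3 + 4*m^2 - 31*m - 70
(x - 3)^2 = x^2 - 6*x + 9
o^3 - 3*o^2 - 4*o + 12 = (o - 3)*(o - 2)*(o + 2)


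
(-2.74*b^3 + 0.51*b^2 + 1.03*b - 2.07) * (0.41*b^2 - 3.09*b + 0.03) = -1.1234*b^5 + 8.6757*b^4 - 1.2358*b^3 - 4.0161*b^2 + 6.4272*b - 0.0621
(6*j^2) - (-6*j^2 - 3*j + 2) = 12*j^2 + 3*j - 2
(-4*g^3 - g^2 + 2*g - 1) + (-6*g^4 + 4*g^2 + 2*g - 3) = -6*g^4 - 4*g^3 + 3*g^2 + 4*g - 4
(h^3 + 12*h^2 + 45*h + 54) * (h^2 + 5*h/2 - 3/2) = h^5 + 29*h^4/2 + 147*h^3/2 + 297*h^2/2 + 135*h/2 - 81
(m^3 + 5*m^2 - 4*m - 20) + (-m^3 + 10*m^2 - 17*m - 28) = 15*m^2 - 21*m - 48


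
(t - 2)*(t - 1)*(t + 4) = t^3 + t^2 - 10*t + 8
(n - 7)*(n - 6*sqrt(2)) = n^2 - 6*sqrt(2)*n - 7*n + 42*sqrt(2)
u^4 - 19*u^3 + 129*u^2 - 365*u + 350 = (u - 7)*(u - 5)^2*(u - 2)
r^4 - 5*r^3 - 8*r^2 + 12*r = r*(r - 6)*(r - 1)*(r + 2)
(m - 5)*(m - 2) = m^2 - 7*m + 10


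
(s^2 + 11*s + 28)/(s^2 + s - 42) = (s + 4)/(s - 6)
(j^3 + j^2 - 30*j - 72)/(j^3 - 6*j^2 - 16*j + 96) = (j + 3)/(j - 4)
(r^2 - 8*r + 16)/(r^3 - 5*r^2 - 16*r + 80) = (r - 4)/(r^2 - r - 20)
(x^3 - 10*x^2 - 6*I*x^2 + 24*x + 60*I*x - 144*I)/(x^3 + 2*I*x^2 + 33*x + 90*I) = (x^2 - 10*x + 24)/(x^2 + 8*I*x - 15)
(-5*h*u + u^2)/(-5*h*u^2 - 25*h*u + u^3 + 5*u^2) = 1/(u + 5)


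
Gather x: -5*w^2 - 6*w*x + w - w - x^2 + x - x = -5*w^2 - 6*w*x - x^2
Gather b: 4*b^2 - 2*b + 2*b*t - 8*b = 4*b^2 + b*(2*t - 10)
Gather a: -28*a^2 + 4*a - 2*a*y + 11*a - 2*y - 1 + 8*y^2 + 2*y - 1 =-28*a^2 + a*(15 - 2*y) + 8*y^2 - 2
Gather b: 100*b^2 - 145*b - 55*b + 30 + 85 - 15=100*b^2 - 200*b + 100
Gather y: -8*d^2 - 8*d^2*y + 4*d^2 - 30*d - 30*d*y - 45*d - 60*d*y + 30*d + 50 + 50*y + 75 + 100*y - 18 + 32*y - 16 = -4*d^2 - 45*d + y*(-8*d^2 - 90*d + 182) + 91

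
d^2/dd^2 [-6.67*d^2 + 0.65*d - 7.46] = -13.3400000000000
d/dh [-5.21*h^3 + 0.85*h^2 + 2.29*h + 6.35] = -15.63*h^2 + 1.7*h + 2.29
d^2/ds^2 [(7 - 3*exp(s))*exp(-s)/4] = 7*exp(-s)/4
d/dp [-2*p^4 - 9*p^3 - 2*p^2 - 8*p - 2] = -8*p^3 - 27*p^2 - 4*p - 8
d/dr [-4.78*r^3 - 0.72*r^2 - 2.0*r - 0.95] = -14.34*r^2 - 1.44*r - 2.0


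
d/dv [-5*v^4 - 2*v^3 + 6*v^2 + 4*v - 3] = -20*v^3 - 6*v^2 + 12*v + 4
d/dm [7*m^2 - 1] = 14*m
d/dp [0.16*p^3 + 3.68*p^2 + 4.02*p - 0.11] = 0.48*p^2 + 7.36*p + 4.02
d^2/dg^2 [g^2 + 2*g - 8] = 2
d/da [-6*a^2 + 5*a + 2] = 5 - 12*a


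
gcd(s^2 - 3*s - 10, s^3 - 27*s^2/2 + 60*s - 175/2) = s - 5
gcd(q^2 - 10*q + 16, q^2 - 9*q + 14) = q - 2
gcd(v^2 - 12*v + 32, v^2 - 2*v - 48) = v - 8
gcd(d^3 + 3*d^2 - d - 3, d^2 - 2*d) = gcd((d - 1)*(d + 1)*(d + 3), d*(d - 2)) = 1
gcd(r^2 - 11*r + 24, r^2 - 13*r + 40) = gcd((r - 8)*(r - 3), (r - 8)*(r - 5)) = r - 8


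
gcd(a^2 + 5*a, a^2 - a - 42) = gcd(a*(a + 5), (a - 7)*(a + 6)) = 1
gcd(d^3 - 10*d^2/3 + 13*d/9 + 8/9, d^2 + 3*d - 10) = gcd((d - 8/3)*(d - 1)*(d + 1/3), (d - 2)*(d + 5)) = 1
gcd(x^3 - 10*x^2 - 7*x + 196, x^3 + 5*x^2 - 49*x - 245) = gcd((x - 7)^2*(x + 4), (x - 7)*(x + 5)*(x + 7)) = x - 7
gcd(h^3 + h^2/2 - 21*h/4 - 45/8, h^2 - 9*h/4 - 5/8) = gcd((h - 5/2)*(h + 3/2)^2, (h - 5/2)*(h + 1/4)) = h - 5/2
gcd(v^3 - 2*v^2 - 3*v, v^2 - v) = v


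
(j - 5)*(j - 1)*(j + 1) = j^3 - 5*j^2 - j + 5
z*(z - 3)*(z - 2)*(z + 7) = z^4 + 2*z^3 - 29*z^2 + 42*z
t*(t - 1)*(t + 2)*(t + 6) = t^4 + 7*t^3 + 4*t^2 - 12*t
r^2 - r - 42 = (r - 7)*(r + 6)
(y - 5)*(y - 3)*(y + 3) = y^3 - 5*y^2 - 9*y + 45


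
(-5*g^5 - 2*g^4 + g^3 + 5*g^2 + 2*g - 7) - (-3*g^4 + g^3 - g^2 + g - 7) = -5*g^5 + g^4 + 6*g^2 + g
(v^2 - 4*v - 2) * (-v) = -v^3 + 4*v^2 + 2*v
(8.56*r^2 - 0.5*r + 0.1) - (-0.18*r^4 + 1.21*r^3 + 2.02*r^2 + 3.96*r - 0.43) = 0.18*r^4 - 1.21*r^3 + 6.54*r^2 - 4.46*r + 0.53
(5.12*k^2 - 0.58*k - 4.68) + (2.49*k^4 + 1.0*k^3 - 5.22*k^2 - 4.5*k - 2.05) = 2.49*k^4 + 1.0*k^3 - 0.0999999999999996*k^2 - 5.08*k - 6.73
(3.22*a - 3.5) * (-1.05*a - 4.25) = -3.381*a^2 - 10.01*a + 14.875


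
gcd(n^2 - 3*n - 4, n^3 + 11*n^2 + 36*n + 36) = 1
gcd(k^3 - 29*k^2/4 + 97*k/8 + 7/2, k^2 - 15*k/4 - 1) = k^2 - 15*k/4 - 1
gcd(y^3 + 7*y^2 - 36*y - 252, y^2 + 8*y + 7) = y + 7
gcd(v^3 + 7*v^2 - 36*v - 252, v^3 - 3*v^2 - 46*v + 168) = v^2 + v - 42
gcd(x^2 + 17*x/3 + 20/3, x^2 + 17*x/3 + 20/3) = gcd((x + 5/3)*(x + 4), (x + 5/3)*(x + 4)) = x^2 + 17*x/3 + 20/3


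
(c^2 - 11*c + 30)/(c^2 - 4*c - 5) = (c - 6)/(c + 1)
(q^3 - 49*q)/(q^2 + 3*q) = (q^2 - 49)/(q + 3)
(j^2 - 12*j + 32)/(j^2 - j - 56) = (j - 4)/(j + 7)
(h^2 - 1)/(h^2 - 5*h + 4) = (h + 1)/(h - 4)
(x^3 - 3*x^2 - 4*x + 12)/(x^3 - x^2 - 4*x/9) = 9*(-x^3 + 3*x^2 + 4*x - 12)/(x*(-9*x^2 + 9*x + 4))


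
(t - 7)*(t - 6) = t^2 - 13*t + 42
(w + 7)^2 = w^2 + 14*w + 49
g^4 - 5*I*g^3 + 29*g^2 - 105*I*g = g*(g - 7*I)*(g - 3*I)*(g + 5*I)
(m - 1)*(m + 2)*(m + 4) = m^3 + 5*m^2 + 2*m - 8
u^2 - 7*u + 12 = (u - 4)*(u - 3)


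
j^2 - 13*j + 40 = (j - 8)*(j - 5)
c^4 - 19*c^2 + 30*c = c*(c - 3)*(c - 2)*(c + 5)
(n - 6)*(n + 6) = n^2 - 36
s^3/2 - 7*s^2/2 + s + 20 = (s/2 + 1)*(s - 5)*(s - 4)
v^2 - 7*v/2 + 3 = (v - 2)*(v - 3/2)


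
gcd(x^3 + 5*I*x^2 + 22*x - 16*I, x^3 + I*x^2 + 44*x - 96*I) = x + 8*I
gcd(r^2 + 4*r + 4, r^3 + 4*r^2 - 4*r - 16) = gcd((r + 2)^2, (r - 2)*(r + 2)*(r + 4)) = r + 2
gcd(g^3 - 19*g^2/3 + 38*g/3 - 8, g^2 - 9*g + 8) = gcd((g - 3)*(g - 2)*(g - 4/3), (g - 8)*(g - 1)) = 1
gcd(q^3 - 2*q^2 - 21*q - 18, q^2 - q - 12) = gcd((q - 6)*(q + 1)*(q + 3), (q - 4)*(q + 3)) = q + 3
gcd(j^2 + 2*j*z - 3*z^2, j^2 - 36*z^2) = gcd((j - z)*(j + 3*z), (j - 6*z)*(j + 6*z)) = 1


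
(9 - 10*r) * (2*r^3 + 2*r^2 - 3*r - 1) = -20*r^4 - 2*r^3 + 48*r^2 - 17*r - 9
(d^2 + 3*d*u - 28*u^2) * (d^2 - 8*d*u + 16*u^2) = d^4 - 5*d^3*u - 36*d^2*u^2 + 272*d*u^3 - 448*u^4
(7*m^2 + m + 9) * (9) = 63*m^2 + 9*m + 81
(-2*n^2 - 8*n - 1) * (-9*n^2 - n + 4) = 18*n^4 + 74*n^3 + 9*n^2 - 31*n - 4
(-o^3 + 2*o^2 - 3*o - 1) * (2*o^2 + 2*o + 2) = -2*o^5 + 2*o^4 - 4*o^3 - 4*o^2 - 8*o - 2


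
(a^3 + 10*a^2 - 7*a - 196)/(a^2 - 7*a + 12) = (a^2 + 14*a + 49)/(a - 3)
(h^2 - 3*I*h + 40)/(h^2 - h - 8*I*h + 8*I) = (h + 5*I)/(h - 1)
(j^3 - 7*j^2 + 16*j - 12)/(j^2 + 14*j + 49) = (j^3 - 7*j^2 + 16*j - 12)/(j^2 + 14*j + 49)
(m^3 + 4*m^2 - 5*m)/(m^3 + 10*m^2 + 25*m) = (m - 1)/(m + 5)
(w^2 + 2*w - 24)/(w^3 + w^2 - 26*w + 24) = 1/(w - 1)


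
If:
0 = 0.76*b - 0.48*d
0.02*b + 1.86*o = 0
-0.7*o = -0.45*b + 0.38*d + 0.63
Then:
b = -4.37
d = -6.92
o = 0.05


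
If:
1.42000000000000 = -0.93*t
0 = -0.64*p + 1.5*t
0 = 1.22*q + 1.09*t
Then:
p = -3.58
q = 1.36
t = -1.53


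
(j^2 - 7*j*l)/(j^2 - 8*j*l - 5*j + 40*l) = j*(j - 7*l)/(j^2 - 8*j*l - 5*j + 40*l)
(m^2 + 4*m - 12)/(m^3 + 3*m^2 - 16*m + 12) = 1/(m - 1)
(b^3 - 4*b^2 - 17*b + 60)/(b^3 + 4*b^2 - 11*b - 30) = (b^2 - b - 20)/(b^2 + 7*b + 10)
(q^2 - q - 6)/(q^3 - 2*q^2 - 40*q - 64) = (q - 3)/(q^2 - 4*q - 32)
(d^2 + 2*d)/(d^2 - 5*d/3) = 3*(d + 2)/(3*d - 5)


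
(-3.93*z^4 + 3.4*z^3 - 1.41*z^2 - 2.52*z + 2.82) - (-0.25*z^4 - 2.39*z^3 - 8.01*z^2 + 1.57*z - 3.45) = -3.68*z^4 + 5.79*z^3 + 6.6*z^2 - 4.09*z + 6.27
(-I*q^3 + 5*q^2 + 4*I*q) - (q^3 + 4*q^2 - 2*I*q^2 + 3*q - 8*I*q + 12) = -q^3 - I*q^3 + q^2 + 2*I*q^2 - 3*q + 12*I*q - 12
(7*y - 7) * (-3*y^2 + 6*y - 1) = -21*y^3 + 63*y^2 - 49*y + 7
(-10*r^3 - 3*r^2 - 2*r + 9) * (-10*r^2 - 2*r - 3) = 100*r^5 + 50*r^4 + 56*r^3 - 77*r^2 - 12*r - 27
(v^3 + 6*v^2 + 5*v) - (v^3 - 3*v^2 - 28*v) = 9*v^2 + 33*v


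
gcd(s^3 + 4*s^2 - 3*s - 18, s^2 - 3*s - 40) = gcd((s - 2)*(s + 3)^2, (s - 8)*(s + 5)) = 1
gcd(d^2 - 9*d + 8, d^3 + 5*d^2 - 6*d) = d - 1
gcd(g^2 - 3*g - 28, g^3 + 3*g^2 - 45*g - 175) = g - 7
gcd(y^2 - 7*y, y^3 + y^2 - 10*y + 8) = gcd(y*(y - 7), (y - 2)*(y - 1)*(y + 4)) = 1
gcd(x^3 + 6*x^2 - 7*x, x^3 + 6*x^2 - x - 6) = x - 1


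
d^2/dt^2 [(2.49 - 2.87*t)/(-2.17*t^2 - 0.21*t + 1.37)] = ((9.6012 - 37.3674*t)*(2.17*t^2 + 0.21*t - 1.37) + (2.87*t - 2.49)*(4.34*t + 0.21)*(8.68*t + 0.42))/(2.17*t^2 + 0.21*t - 1.37)^3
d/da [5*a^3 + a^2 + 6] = a*(15*a + 2)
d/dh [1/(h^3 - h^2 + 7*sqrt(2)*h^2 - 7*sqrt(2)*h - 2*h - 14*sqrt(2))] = (-3*h^2 - 14*sqrt(2)*h + 2*h + 2 + 7*sqrt(2))/(-h^3 - 7*sqrt(2)*h^2 + h^2 + 2*h + 7*sqrt(2)*h + 14*sqrt(2))^2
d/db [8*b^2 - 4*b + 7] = 16*b - 4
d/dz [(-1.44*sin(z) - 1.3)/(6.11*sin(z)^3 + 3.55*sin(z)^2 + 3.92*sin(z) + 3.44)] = (17.5968*sin(z)^3 + 28.941*sin(z)^2 + 9.23*sin(z) + 0.1424)*cos(z)/(37.3321*sin(z)^6 + 43.381*sin(z)^5 + 60.5049*sin(z)^4 + 69.8688*sin(z)^3 + 39.7904*sin(z)^2 + 26.9696*sin(z) + 11.8336)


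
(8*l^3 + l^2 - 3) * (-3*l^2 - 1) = -24*l^5 - 3*l^4 - 8*l^3 + 8*l^2 + 3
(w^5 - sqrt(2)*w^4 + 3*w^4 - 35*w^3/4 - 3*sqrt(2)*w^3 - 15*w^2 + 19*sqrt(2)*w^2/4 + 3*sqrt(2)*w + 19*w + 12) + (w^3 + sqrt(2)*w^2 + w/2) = w^5 - sqrt(2)*w^4 + 3*w^4 - 31*w^3/4 - 3*sqrt(2)*w^3 - 15*w^2 + 23*sqrt(2)*w^2/4 + 3*sqrt(2)*w + 39*w/2 + 12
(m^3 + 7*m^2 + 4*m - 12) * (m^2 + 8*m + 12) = m^5 + 15*m^4 + 72*m^3 + 104*m^2 - 48*m - 144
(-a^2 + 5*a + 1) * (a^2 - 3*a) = -a^4 + 8*a^3 - 14*a^2 - 3*a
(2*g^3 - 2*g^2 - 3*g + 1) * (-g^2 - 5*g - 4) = -2*g^5 - 8*g^4 + 5*g^3 + 22*g^2 + 7*g - 4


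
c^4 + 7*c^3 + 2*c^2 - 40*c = c*(c - 2)*(c + 4)*(c + 5)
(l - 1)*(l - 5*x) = l^2 - 5*l*x - l + 5*x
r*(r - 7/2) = r^2 - 7*r/2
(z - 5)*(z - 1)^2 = z^3 - 7*z^2 + 11*z - 5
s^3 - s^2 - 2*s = s*(s - 2)*(s + 1)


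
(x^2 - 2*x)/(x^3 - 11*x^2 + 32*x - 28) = x/(x^2 - 9*x + 14)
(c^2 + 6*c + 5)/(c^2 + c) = (c + 5)/c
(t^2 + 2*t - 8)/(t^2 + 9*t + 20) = (t - 2)/(t + 5)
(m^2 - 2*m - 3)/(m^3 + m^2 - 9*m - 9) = 1/(m + 3)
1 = 1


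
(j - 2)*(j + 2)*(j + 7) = j^3 + 7*j^2 - 4*j - 28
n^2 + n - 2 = (n - 1)*(n + 2)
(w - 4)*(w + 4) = w^2 - 16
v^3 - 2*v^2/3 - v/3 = v*(v - 1)*(v + 1/3)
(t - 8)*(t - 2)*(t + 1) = t^3 - 9*t^2 + 6*t + 16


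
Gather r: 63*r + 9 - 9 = 63*r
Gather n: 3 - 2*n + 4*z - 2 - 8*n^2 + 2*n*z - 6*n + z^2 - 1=-8*n^2 + n*(2*z - 8) + z^2 + 4*z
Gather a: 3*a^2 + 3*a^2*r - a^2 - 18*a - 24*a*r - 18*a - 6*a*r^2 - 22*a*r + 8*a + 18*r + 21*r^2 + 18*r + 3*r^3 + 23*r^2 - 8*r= a^2*(3*r + 2) + a*(-6*r^2 - 46*r - 28) + 3*r^3 + 44*r^2 + 28*r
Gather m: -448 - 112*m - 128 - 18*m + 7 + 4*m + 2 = -126*m - 567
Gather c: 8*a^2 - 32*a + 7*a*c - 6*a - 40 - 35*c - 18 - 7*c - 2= 8*a^2 - 38*a + c*(7*a - 42) - 60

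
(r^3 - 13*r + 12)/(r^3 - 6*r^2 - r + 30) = (r^2 + 3*r - 4)/(r^2 - 3*r - 10)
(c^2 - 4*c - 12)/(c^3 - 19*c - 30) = (c - 6)/(c^2 - 2*c - 15)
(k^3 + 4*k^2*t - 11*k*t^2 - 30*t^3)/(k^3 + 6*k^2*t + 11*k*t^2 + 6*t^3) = (k^2 + 2*k*t - 15*t^2)/(k^2 + 4*k*t + 3*t^2)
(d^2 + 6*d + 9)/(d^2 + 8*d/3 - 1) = 3*(d + 3)/(3*d - 1)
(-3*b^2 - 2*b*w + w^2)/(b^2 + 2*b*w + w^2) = (-3*b + w)/(b + w)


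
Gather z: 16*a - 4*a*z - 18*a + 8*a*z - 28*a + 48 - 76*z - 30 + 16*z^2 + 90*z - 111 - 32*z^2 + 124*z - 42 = -30*a - 16*z^2 + z*(4*a + 138) - 135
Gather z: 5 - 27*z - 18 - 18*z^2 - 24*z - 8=-18*z^2 - 51*z - 21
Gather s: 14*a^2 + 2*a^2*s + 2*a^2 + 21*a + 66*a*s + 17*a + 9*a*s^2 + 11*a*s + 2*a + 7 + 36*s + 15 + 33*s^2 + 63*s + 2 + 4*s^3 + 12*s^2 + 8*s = 16*a^2 + 40*a + 4*s^3 + s^2*(9*a + 45) + s*(2*a^2 + 77*a + 107) + 24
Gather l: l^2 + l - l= l^2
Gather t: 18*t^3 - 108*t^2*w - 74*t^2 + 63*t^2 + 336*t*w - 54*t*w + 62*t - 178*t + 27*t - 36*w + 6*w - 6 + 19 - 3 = 18*t^3 + t^2*(-108*w - 11) + t*(282*w - 89) - 30*w + 10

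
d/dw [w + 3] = 1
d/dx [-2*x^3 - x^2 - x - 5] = -6*x^2 - 2*x - 1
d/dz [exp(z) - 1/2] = exp(z)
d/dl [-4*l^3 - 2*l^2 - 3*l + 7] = -12*l^2 - 4*l - 3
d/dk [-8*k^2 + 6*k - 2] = 6 - 16*k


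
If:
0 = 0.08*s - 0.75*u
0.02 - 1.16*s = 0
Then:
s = 0.02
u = 0.00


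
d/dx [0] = 0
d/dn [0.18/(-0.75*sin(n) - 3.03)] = 0.135*cos(n)/(0.75*sin(n) + 3.03)^2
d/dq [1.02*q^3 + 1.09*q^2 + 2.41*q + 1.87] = 3.06*q^2 + 2.18*q + 2.41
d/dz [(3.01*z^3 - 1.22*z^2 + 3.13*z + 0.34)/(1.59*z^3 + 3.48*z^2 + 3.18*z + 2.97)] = (-1.77635683940025e-15*z^5 + 12.4146*z^4 + 9.1902*z^3 + 10.4253*z^2 - 9.6132*z + 8.2149)/(2.5281*z^6 + 11.0664*z^5 + 22.2228*z^4 + 31.5774*z^3 + 30.7836*z^2 + 18.8892*z + 8.8209)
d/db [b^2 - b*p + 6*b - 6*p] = 2*b - p + 6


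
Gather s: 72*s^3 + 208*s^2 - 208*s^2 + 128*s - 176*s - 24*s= 72*s^3 - 72*s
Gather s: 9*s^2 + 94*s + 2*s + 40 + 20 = 9*s^2 + 96*s + 60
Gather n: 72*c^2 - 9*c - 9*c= 72*c^2 - 18*c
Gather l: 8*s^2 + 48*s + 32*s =8*s^2 + 80*s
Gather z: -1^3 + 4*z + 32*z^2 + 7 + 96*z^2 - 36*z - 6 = 128*z^2 - 32*z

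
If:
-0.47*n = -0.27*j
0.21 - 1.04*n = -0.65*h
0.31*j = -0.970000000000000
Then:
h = -3.20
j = -3.13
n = -1.80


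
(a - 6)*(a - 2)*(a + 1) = a^3 - 7*a^2 + 4*a + 12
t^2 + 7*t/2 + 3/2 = (t + 1/2)*(t + 3)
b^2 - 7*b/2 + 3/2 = (b - 3)*(b - 1/2)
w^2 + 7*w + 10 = (w + 2)*(w + 5)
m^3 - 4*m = m*(m - 2)*(m + 2)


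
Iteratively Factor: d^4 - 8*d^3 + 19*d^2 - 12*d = (d - 3)*(d^3 - 5*d^2 + 4*d) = (d - 3)*(d - 1)*(d^2 - 4*d) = (d - 4)*(d - 3)*(d - 1)*(d)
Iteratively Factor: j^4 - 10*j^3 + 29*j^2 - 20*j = (j - 1)*(j^3 - 9*j^2 + 20*j) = (j - 5)*(j - 1)*(j^2 - 4*j) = j*(j - 5)*(j - 1)*(j - 4)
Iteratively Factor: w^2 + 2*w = (w + 2)*(w)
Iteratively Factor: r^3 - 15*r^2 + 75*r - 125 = (r - 5)*(r^2 - 10*r + 25) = (r - 5)^2*(r - 5)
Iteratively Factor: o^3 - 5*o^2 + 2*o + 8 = (o - 2)*(o^2 - 3*o - 4) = (o - 4)*(o - 2)*(o + 1)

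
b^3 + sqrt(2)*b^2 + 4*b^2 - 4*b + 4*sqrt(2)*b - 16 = (b + 4)*(b - sqrt(2))*(b + 2*sqrt(2))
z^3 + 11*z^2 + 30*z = z*(z + 5)*(z + 6)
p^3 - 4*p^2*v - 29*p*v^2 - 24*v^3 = (p - 8*v)*(p + v)*(p + 3*v)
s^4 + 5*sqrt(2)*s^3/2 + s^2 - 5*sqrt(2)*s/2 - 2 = (s - 1)*(s + 2*sqrt(2))*(sqrt(2)*s/2 + sqrt(2)/2)*(sqrt(2)*s + 1)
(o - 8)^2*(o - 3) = o^3 - 19*o^2 + 112*o - 192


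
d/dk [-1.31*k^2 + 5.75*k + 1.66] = 5.75 - 2.62*k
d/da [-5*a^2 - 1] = -10*a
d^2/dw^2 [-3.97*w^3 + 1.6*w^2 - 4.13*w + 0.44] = 3.2 - 23.82*w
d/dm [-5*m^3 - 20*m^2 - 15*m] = -15*m^2 - 40*m - 15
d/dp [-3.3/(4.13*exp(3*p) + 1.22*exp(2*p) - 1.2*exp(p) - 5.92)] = (40.887*exp(2*p) + 8.052*exp(p) - 3.96)*exp(p)/(4.13*exp(3*p) + 1.22*exp(2*p) - 1.2*exp(p) - 5.92)^2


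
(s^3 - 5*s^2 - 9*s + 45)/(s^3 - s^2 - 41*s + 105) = (s + 3)/(s + 7)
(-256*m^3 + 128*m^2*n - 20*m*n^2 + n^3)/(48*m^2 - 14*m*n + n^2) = (-32*m^2 + 12*m*n - n^2)/(6*m - n)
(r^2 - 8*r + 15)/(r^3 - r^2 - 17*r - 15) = (r - 3)/(r^2 + 4*r + 3)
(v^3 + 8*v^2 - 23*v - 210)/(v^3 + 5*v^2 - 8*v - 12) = (v^2 + 2*v - 35)/(v^2 - v - 2)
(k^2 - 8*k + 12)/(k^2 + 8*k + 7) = (k^2 - 8*k + 12)/(k^2 + 8*k + 7)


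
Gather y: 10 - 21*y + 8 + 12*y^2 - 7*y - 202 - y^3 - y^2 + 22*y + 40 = -y^3 + 11*y^2 - 6*y - 144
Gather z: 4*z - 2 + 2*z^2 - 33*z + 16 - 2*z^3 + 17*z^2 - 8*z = -2*z^3 + 19*z^2 - 37*z + 14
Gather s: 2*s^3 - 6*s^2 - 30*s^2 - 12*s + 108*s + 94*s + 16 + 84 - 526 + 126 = 2*s^3 - 36*s^2 + 190*s - 300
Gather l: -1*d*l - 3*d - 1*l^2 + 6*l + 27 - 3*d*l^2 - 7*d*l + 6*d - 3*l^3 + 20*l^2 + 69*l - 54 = 3*d - 3*l^3 + l^2*(19 - 3*d) + l*(75 - 8*d) - 27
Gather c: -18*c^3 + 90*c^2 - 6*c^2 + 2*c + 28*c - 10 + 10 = -18*c^3 + 84*c^2 + 30*c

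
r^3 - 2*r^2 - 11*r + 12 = (r - 4)*(r - 1)*(r + 3)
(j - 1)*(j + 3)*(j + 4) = j^3 + 6*j^2 + 5*j - 12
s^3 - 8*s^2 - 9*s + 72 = (s - 8)*(s - 3)*(s + 3)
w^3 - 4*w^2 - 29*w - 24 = (w - 8)*(w + 1)*(w + 3)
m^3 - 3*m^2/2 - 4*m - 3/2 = (m - 3)*(m + 1/2)*(m + 1)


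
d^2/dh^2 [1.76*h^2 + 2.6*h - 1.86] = 3.52000000000000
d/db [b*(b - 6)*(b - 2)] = 3*b^2 - 16*b + 12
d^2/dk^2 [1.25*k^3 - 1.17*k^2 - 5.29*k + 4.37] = 7.5*k - 2.34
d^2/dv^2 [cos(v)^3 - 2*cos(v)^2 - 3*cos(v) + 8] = 9*sin(v)^2*cos(v) - 8*sin(v)^2 + 4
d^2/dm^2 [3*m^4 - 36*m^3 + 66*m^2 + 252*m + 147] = 36*m^2 - 216*m + 132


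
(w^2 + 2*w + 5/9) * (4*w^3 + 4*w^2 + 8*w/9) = 4*w^5 + 12*w^4 + 100*w^3/9 + 4*w^2 + 40*w/81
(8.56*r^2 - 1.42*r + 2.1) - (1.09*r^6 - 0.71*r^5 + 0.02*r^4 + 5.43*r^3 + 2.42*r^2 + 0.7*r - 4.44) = -1.09*r^6 + 0.71*r^5 - 0.02*r^4 - 5.43*r^3 + 6.14*r^2 - 2.12*r + 6.54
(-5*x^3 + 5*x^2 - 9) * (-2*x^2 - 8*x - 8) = 10*x^5 + 30*x^4 - 22*x^2 + 72*x + 72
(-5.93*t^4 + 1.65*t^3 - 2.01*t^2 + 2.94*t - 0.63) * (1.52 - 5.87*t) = 34.8091*t^5 - 18.6991*t^4 + 14.3067*t^3 - 20.313*t^2 + 8.1669*t - 0.9576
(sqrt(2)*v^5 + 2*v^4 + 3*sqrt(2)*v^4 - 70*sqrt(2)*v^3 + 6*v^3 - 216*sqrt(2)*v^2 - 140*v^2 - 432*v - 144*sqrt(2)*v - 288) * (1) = sqrt(2)*v^5 + 2*v^4 + 3*sqrt(2)*v^4 - 70*sqrt(2)*v^3 + 6*v^3 - 216*sqrt(2)*v^2 - 140*v^2 - 432*v - 144*sqrt(2)*v - 288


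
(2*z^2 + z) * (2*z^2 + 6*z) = 4*z^4 + 14*z^3 + 6*z^2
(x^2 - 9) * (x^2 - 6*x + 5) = x^4 - 6*x^3 - 4*x^2 + 54*x - 45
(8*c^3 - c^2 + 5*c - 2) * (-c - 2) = -8*c^4 - 15*c^3 - 3*c^2 - 8*c + 4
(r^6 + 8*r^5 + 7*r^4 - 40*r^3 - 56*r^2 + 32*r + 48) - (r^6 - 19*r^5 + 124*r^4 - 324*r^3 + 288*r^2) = 27*r^5 - 117*r^4 + 284*r^3 - 344*r^2 + 32*r + 48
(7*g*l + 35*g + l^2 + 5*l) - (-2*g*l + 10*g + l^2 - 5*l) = 9*g*l + 25*g + 10*l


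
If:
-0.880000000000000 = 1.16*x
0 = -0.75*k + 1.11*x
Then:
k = -1.12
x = -0.76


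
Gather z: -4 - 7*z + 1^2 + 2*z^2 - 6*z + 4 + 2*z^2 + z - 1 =4*z^2 - 12*z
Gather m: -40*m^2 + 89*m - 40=-40*m^2 + 89*m - 40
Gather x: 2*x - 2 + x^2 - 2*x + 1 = x^2 - 1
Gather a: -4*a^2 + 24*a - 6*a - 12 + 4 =-4*a^2 + 18*a - 8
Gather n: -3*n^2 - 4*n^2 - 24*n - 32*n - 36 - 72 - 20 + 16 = -7*n^2 - 56*n - 112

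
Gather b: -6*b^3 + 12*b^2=-6*b^3 + 12*b^2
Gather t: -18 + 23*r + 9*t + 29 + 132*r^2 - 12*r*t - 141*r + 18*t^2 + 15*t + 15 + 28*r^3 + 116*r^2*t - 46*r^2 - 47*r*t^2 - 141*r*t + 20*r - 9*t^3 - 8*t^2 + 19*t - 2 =28*r^3 + 86*r^2 - 98*r - 9*t^3 + t^2*(10 - 47*r) + t*(116*r^2 - 153*r + 43) + 24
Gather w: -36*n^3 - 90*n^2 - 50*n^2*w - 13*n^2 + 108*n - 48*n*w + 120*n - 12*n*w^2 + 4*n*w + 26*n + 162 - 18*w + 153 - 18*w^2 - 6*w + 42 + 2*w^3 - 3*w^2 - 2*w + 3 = -36*n^3 - 103*n^2 + 254*n + 2*w^3 + w^2*(-12*n - 21) + w*(-50*n^2 - 44*n - 26) + 360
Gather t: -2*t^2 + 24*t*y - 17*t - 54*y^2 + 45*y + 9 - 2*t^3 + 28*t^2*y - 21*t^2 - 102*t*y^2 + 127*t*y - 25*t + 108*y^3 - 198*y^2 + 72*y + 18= -2*t^3 + t^2*(28*y - 23) + t*(-102*y^2 + 151*y - 42) + 108*y^3 - 252*y^2 + 117*y + 27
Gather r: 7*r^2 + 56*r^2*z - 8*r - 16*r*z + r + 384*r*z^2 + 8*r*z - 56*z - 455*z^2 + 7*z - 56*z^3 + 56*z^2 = r^2*(56*z + 7) + r*(384*z^2 - 8*z - 7) - 56*z^3 - 399*z^2 - 49*z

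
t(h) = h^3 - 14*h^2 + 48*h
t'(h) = 3*h^2 - 28*h + 48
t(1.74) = 46.40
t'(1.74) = 8.36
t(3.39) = 40.79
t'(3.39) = -12.44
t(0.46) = 19.21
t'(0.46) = 35.75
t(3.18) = 43.22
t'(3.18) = -10.70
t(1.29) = 40.77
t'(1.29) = 16.87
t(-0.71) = -41.50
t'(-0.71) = 69.39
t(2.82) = 46.45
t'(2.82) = -7.10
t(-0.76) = -45.01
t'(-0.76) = 71.01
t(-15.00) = -7245.00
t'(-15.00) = 1143.00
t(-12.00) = -4320.00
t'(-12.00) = 816.00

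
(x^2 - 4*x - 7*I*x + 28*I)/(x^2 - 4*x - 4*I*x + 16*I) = (x - 7*I)/(x - 4*I)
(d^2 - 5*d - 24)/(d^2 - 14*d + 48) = (d + 3)/(d - 6)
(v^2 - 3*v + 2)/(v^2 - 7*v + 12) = (v^2 - 3*v + 2)/(v^2 - 7*v + 12)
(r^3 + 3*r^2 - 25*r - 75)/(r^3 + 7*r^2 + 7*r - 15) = (r - 5)/(r - 1)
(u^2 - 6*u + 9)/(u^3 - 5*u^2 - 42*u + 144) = (u - 3)/(u^2 - 2*u - 48)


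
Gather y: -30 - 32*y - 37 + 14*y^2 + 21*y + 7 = 14*y^2 - 11*y - 60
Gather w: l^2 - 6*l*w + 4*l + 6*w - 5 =l^2 + 4*l + w*(6 - 6*l) - 5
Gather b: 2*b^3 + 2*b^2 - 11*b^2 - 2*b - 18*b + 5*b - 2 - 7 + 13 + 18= 2*b^3 - 9*b^2 - 15*b + 22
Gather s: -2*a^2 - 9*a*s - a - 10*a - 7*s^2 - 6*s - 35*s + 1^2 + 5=-2*a^2 - 11*a - 7*s^2 + s*(-9*a - 41) + 6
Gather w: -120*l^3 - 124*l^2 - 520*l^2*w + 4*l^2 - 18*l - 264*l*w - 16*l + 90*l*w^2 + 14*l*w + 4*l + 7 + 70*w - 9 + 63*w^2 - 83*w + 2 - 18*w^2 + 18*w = -120*l^3 - 120*l^2 - 30*l + w^2*(90*l + 45) + w*(-520*l^2 - 250*l + 5)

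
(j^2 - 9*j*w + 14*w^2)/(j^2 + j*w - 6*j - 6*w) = (j^2 - 9*j*w + 14*w^2)/(j^2 + j*w - 6*j - 6*w)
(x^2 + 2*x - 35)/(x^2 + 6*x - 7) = (x - 5)/(x - 1)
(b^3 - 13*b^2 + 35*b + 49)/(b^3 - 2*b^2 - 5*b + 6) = (b^3 - 13*b^2 + 35*b + 49)/(b^3 - 2*b^2 - 5*b + 6)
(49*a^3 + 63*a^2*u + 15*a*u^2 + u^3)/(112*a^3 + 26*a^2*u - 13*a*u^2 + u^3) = (49*a^3 + 63*a^2*u + 15*a*u^2 + u^3)/(112*a^3 + 26*a^2*u - 13*a*u^2 + u^3)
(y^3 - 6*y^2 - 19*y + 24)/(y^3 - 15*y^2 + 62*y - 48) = (y + 3)/(y - 6)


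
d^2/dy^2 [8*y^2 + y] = 16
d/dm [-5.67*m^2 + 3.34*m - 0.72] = 3.34 - 11.34*m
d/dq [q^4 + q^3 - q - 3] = 4*q^3 + 3*q^2 - 1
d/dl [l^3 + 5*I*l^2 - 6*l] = 3*l^2 + 10*I*l - 6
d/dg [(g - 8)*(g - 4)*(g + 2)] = 3*g^2 - 20*g + 8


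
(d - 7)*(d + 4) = d^2 - 3*d - 28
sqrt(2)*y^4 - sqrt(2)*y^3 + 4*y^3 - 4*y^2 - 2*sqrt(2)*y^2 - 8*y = y*(y - 2)*(y + 2*sqrt(2))*(sqrt(2)*y + sqrt(2))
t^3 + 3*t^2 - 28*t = t*(t - 4)*(t + 7)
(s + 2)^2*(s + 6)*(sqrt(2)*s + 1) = sqrt(2)*s^4 + s^3 + 10*sqrt(2)*s^3 + 10*s^2 + 28*sqrt(2)*s^2 + 28*s + 24*sqrt(2)*s + 24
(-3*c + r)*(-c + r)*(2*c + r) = 6*c^3 - 5*c^2*r - 2*c*r^2 + r^3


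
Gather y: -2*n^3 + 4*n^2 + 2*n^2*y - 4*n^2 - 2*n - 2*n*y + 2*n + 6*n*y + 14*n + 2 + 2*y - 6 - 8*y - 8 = -2*n^3 + 14*n + y*(2*n^2 + 4*n - 6) - 12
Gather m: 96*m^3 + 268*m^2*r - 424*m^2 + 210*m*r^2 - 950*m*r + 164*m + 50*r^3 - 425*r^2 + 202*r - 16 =96*m^3 + m^2*(268*r - 424) + m*(210*r^2 - 950*r + 164) + 50*r^3 - 425*r^2 + 202*r - 16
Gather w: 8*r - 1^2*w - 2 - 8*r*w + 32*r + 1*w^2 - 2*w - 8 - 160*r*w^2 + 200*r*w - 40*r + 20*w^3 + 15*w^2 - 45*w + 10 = 20*w^3 + w^2*(16 - 160*r) + w*(192*r - 48)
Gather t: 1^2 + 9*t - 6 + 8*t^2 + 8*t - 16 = 8*t^2 + 17*t - 21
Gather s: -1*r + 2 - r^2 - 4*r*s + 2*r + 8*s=-r^2 + r + s*(8 - 4*r) + 2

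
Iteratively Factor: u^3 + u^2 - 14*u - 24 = (u + 3)*(u^2 - 2*u - 8) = (u + 2)*(u + 3)*(u - 4)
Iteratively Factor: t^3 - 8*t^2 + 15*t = (t)*(t^2 - 8*t + 15) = t*(t - 5)*(t - 3)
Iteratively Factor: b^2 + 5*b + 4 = (b + 4)*(b + 1)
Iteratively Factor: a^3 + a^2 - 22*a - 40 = (a + 4)*(a^2 - 3*a - 10) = (a - 5)*(a + 4)*(a + 2)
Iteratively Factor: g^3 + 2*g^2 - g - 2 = (g + 1)*(g^2 + g - 2) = (g - 1)*(g + 1)*(g + 2)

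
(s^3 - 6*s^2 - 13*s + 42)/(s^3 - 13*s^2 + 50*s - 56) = (s + 3)/(s - 4)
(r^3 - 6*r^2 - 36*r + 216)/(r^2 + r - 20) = (r^3 - 6*r^2 - 36*r + 216)/(r^2 + r - 20)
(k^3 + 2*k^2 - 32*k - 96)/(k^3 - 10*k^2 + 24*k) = (k^2 + 8*k + 16)/(k*(k - 4))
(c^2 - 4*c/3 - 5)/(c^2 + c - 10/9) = 3*(c - 3)/(3*c - 2)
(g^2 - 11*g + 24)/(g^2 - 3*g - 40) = (g - 3)/(g + 5)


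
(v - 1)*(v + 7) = v^2 + 6*v - 7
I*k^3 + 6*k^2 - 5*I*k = k*(k - 5*I)*(I*k + 1)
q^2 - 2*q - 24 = (q - 6)*(q + 4)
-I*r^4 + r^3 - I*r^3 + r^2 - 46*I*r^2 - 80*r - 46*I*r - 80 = (r - 5*I)*(r - 2*I)*(r + 8*I)*(-I*r - I)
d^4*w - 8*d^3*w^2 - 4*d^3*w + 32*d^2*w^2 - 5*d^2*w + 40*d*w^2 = d*(d - 5)*(d - 8*w)*(d*w + w)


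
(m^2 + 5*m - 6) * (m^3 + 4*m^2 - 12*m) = m^5 + 9*m^4 + 2*m^3 - 84*m^2 + 72*m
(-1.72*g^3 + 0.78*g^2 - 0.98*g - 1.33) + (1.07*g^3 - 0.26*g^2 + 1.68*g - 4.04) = -0.65*g^3 + 0.52*g^2 + 0.7*g - 5.37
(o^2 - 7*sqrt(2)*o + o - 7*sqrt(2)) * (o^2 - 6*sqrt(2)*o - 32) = o^4 - 13*sqrt(2)*o^3 + o^3 - 13*sqrt(2)*o^2 + 52*o^2 + 52*o + 224*sqrt(2)*o + 224*sqrt(2)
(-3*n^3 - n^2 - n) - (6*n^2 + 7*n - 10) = -3*n^3 - 7*n^2 - 8*n + 10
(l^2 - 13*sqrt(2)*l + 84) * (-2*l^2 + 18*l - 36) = -2*l^4 + 18*l^3 + 26*sqrt(2)*l^3 - 234*sqrt(2)*l^2 - 204*l^2 + 468*sqrt(2)*l + 1512*l - 3024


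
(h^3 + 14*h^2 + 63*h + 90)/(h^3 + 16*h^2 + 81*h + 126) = (h + 5)/(h + 7)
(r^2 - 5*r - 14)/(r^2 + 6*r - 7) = (r^2 - 5*r - 14)/(r^2 + 6*r - 7)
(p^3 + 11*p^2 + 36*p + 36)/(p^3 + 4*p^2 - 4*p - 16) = (p^2 + 9*p + 18)/(p^2 + 2*p - 8)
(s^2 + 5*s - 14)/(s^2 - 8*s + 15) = (s^2 + 5*s - 14)/(s^2 - 8*s + 15)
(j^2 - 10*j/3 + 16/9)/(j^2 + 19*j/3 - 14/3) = (j - 8/3)/(j + 7)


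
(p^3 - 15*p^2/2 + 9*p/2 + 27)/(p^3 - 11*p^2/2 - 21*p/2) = (p^2 - 9*p + 18)/(p*(p - 7))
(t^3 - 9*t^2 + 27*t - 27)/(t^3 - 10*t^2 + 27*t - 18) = (t^2 - 6*t + 9)/(t^2 - 7*t + 6)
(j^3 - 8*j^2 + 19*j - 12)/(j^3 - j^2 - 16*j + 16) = (j - 3)/(j + 4)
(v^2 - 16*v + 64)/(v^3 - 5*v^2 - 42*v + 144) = (v - 8)/(v^2 + 3*v - 18)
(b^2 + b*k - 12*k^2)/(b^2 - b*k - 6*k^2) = (b + 4*k)/(b + 2*k)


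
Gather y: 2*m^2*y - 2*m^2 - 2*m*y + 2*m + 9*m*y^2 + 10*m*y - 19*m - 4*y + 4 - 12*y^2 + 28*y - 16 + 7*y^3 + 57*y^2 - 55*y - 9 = -2*m^2 - 17*m + 7*y^3 + y^2*(9*m + 45) + y*(2*m^2 + 8*m - 31) - 21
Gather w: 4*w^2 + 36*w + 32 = 4*w^2 + 36*w + 32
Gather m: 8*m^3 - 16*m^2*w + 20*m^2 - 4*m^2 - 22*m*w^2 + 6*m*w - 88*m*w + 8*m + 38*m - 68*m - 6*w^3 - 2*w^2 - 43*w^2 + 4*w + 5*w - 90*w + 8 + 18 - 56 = 8*m^3 + m^2*(16 - 16*w) + m*(-22*w^2 - 82*w - 22) - 6*w^3 - 45*w^2 - 81*w - 30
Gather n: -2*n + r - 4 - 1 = -2*n + r - 5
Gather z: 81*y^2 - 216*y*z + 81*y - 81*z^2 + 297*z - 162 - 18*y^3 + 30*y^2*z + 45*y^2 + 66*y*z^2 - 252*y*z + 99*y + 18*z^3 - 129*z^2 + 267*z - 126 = -18*y^3 + 126*y^2 + 180*y + 18*z^3 + z^2*(66*y - 210) + z*(30*y^2 - 468*y + 564) - 288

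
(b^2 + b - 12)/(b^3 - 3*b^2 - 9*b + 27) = (b + 4)/(b^2 - 9)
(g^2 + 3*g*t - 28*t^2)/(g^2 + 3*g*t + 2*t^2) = (g^2 + 3*g*t - 28*t^2)/(g^2 + 3*g*t + 2*t^2)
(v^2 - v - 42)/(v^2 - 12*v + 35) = (v + 6)/(v - 5)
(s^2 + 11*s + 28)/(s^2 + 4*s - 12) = (s^2 + 11*s + 28)/(s^2 + 4*s - 12)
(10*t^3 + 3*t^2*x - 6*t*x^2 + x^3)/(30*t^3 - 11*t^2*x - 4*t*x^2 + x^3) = (t + x)/(3*t + x)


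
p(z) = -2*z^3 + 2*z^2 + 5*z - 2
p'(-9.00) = -517.00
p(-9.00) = 1573.00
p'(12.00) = -811.00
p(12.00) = -3110.00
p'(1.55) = -3.22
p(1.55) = 3.11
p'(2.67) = -27.09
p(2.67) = -12.46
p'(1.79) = -7.06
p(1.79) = 1.89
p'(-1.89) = -23.99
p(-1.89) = 9.20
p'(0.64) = 5.10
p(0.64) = 1.49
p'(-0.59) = 0.55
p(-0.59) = -3.84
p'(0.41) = 5.63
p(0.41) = 0.25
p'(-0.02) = 4.92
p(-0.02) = -2.10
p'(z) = -6*z^2 + 4*z + 5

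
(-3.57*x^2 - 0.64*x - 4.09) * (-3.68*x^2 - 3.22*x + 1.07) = 13.1376*x^4 + 13.8506*x^3 + 13.2921*x^2 + 12.485*x - 4.3763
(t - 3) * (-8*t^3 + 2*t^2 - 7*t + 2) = -8*t^4 + 26*t^3 - 13*t^2 + 23*t - 6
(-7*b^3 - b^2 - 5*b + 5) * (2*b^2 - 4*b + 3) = -14*b^5 + 26*b^4 - 27*b^3 + 27*b^2 - 35*b + 15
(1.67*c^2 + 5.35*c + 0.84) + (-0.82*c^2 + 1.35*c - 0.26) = 0.85*c^2 + 6.7*c + 0.58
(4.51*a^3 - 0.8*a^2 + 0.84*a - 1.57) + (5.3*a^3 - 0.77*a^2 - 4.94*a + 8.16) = 9.81*a^3 - 1.57*a^2 - 4.1*a + 6.59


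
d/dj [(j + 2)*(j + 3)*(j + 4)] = 3*j^2 + 18*j + 26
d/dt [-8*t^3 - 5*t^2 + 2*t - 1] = -24*t^2 - 10*t + 2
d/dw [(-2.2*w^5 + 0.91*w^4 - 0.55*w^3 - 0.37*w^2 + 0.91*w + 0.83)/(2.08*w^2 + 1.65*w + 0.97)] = (-13.728*w^6 - 10.7344*w^5 - 7.3095*w^4 + 1.7158*w^3 - 4.1038*w^2 - 4.1706*w - 0.4868)/(4.3264*w^4 + 6.864*w^3 + 6.7577*w^2 + 3.201*w + 0.9409)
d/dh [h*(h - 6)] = 2*h - 6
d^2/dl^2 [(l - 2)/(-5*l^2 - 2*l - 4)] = 2*(-4*(l - 2)*(5*l + 1)^2 + (15*l - 8)*(5*l^2 + 2*l + 4))/(5*l^2 + 2*l + 4)^3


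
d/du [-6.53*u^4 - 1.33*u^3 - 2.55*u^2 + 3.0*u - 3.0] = -26.12*u^3 - 3.99*u^2 - 5.1*u + 3.0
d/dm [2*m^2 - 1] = 4*m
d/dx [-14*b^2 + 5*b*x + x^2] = 5*b + 2*x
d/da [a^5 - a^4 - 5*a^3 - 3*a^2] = a*(5*a^3 - 4*a^2 - 15*a - 6)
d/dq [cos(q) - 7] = -sin(q)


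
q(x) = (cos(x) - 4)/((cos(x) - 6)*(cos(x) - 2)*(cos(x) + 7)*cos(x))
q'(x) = (cos(x) - 4)*sin(x)/((cos(x) - 6)*(cos(x) - 2)*(cos(x) + 7)*cos(x)^2) + (cos(x) - 4)*sin(x)/((cos(x) - 6)*(cos(x) - 2)*(cos(x) + 7)^2*cos(x)) + (cos(x) - 4)*sin(x)/((cos(x) - 6)*(cos(x) - 2)^2*(cos(x) + 7)*cos(x)) - sin(x)/((cos(x) - 6)*(cos(x) - 2)*(cos(x) + 7)*cos(x)) + (cos(x) - 4)*sin(x)/((cos(x) - 6)^2*(cos(x) - 2)*(cos(x) + 7)*cos(x)) = (3*cos(x)^4 - 18*cos(x)^3 - 32*cos(x)^2 + 352*cos(x) - 336)*sin(x)/((cos(x) - 6)^2*(cos(x) - 2)^2*(cos(x) + 7)^2*cos(x)^2)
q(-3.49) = 0.04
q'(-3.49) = -0.02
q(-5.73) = -0.08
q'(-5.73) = -0.02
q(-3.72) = 0.05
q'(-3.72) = -0.03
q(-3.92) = 0.06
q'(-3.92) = -0.06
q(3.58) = 0.04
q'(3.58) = 0.02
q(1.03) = -0.11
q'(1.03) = -0.14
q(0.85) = -0.09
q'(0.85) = -0.07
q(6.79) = -0.08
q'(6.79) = -0.02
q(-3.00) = 0.04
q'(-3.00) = 0.01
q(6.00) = -0.08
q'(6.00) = 0.01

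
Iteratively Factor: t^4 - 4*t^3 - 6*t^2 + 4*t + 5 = (t - 5)*(t^3 + t^2 - t - 1) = (t - 5)*(t + 1)*(t^2 - 1) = (t - 5)*(t + 1)^2*(t - 1)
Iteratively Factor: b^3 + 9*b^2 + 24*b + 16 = (b + 1)*(b^2 + 8*b + 16) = (b + 1)*(b + 4)*(b + 4)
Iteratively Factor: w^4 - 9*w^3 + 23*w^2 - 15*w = (w)*(w^3 - 9*w^2 + 23*w - 15) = w*(w - 1)*(w^2 - 8*w + 15) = w*(w - 5)*(w - 1)*(w - 3)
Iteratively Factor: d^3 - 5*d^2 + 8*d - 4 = (d - 1)*(d^2 - 4*d + 4) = (d - 2)*(d - 1)*(d - 2)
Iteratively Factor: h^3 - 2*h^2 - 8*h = (h)*(h^2 - 2*h - 8) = h*(h + 2)*(h - 4)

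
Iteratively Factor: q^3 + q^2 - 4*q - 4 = (q + 1)*(q^2 - 4) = (q + 1)*(q + 2)*(q - 2)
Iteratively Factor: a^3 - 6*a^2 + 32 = (a - 4)*(a^2 - 2*a - 8) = (a - 4)*(a + 2)*(a - 4)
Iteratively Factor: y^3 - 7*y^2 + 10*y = (y)*(y^2 - 7*y + 10) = y*(y - 2)*(y - 5)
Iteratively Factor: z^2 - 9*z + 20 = (z - 4)*(z - 5)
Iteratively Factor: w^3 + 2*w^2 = (w)*(w^2 + 2*w) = w^2*(w + 2)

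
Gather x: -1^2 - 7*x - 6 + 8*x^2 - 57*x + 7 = 8*x^2 - 64*x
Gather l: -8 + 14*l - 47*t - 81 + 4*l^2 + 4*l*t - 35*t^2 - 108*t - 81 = 4*l^2 + l*(4*t + 14) - 35*t^2 - 155*t - 170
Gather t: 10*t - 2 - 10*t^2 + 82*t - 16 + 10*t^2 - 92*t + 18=0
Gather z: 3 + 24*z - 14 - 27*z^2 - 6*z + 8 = -27*z^2 + 18*z - 3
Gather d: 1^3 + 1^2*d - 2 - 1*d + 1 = 0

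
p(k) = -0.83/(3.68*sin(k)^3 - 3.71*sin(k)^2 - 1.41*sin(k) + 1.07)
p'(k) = -0.83*(-11.04*sin(k)^2*cos(k) + 7.42*sin(k)*cos(k) + 1.41*cos(k))/(3.68*sin(k)^3 - 3.71*sin(k)^2 - 1.41*sin(k) + 1.07)^2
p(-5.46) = 1.63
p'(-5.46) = -2.00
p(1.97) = 1.66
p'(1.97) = -1.45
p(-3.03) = -0.71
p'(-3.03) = 0.27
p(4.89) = 0.18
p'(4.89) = 0.11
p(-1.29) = 0.19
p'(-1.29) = 0.20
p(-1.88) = 0.20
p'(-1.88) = -0.23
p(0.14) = -1.02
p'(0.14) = -2.79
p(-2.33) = 0.66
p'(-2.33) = -3.50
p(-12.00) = 4.46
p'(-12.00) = -44.70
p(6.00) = -0.76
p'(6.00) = 1.02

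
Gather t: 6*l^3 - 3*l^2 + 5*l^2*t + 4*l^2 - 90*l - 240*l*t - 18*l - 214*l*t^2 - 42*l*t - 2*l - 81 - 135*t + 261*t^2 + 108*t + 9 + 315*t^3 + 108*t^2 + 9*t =6*l^3 + l^2 - 110*l + 315*t^3 + t^2*(369 - 214*l) + t*(5*l^2 - 282*l - 18) - 72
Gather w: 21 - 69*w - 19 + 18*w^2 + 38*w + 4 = 18*w^2 - 31*w + 6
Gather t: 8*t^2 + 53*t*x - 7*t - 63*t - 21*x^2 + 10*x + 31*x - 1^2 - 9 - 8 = 8*t^2 + t*(53*x - 70) - 21*x^2 + 41*x - 18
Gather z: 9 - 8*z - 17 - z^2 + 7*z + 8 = -z^2 - z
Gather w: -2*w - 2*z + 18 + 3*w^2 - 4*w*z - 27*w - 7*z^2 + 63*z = 3*w^2 + w*(-4*z - 29) - 7*z^2 + 61*z + 18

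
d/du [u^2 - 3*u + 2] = 2*u - 3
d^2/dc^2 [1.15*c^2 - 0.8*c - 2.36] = 2.30000000000000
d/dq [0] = 0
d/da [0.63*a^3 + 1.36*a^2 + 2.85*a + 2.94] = 1.89*a^2 + 2.72*a + 2.85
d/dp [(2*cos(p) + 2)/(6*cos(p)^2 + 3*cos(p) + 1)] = 4*(3*cos(p)^2 + 6*cos(p) + 1)*sin(p)/(-6*sin(p)^2 + 3*cos(p) + 7)^2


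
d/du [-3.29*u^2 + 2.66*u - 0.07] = 2.66 - 6.58*u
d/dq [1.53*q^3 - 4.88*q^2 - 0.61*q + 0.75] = 4.59*q^2 - 9.76*q - 0.61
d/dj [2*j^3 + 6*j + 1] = 6*j^2 + 6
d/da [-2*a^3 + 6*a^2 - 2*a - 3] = -6*a^2 + 12*a - 2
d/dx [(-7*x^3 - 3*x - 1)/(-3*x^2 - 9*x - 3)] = x*(7*x^3 + 42*x^2 + 18*x - 2)/(3*(x^4 + 6*x^3 + 11*x^2 + 6*x + 1))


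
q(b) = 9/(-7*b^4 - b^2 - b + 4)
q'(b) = 9*(28*b^3 + 2*b + 1)/(-7*b^4 - b^2 - b + 4)^2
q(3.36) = -0.01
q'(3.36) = 0.01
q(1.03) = -1.51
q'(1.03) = 8.50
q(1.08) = -1.16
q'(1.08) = 5.73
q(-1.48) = -0.30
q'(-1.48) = -0.91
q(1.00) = -1.80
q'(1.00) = 11.16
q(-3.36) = -0.01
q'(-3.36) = -0.01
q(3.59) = -0.01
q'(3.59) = 0.01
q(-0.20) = 2.17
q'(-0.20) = 0.20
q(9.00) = 0.00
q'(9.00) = 0.00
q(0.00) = 2.25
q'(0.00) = 0.56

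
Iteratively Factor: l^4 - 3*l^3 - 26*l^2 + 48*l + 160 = (l - 5)*(l^3 + 2*l^2 - 16*l - 32) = (l - 5)*(l + 4)*(l^2 - 2*l - 8) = (l - 5)*(l - 4)*(l + 4)*(l + 2)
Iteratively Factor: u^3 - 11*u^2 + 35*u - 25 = (u - 5)*(u^2 - 6*u + 5) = (u - 5)*(u - 1)*(u - 5)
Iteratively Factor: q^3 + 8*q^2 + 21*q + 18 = (q + 3)*(q^2 + 5*q + 6) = (q + 3)^2*(q + 2)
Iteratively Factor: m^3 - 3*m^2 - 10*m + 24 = (m + 3)*(m^2 - 6*m + 8) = (m - 2)*(m + 3)*(m - 4)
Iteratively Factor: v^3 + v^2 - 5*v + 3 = (v - 1)*(v^2 + 2*v - 3) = (v - 1)^2*(v + 3)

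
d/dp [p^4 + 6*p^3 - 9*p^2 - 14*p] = 4*p^3 + 18*p^2 - 18*p - 14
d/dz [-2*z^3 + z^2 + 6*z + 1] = -6*z^2 + 2*z + 6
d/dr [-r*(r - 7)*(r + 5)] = -3*r^2 + 4*r + 35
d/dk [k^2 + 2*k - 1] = 2*k + 2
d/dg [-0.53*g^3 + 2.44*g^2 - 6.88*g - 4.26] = -1.59*g^2 + 4.88*g - 6.88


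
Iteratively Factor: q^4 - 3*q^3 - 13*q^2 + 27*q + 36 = (q - 4)*(q^3 + q^2 - 9*q - 9) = (q - 4)*(q + 1)*(q^2 - 9) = (q - 4)*(q + 1)*(q + 3)*(q - 3)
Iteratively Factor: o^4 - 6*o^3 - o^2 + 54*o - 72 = (o - 3)*(o^3 - 3*o^2 - 10*o + 24) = (o - 3)*(o - 2)*(o^2 - o - 12) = (o - 3)*(o - 2)*(o + 3)*(o - 4)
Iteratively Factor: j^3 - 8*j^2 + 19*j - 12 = (j - 4)*(j^2 - 4*j + 3) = (j - 4)*(j - 1)*(j - 3)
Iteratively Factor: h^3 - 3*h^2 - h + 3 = (h + 1)*(h^2 - 4*h + 3) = (h - 3)*(h + 1)*(h - 1)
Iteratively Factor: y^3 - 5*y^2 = (y)*(y^2 - 5*y) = y*(y - 5)*(y)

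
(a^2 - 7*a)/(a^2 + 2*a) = (a - 7)/(a + 2)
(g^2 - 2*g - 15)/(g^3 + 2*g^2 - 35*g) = (g + 3)/(g*(g + 7))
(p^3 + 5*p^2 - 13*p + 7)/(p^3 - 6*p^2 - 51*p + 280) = (p^2 - 2*p + 1)/(p^2 - 13*p + 40)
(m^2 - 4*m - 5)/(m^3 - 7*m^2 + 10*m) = (m + 1)/(m*(m - 2))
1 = 1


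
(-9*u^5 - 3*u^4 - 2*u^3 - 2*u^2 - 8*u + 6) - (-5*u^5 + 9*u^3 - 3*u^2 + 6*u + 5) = -4*u^5 - 3*u^4 - 11*u^3 + u^2 - 14*u + 1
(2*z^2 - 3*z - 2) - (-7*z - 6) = 2*z^2 + 4*z + 4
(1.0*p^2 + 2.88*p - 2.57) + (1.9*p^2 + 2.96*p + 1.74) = 2.9*p^2 + 5.84*p - 0.83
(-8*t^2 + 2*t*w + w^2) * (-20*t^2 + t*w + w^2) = 160*t^4 - 48*t^3*w - 26*t^2*w^2 + 3*t*w^3 + w^4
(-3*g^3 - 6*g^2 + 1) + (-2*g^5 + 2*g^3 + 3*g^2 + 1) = -2*g^5 - g^3 - 3*g^2 + 2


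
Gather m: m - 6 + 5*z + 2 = m + 5*z - 4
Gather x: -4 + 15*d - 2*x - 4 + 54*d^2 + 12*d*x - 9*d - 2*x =54*d^2 + 6*d + x*(12*d - 4) - 8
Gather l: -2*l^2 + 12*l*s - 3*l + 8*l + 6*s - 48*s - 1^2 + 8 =-2*l^2 + l*(12*s + 5) - 42*s + 7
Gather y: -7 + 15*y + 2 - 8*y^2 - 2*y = -8*y^2 + 13*y - 5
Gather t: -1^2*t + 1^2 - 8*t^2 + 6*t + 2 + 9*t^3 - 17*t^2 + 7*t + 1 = 9*t^3 - 25*t^2 + 12*t + 4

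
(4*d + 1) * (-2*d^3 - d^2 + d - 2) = -8*d^4 - 6*d^3 + 3*d^2 - 7*d - 2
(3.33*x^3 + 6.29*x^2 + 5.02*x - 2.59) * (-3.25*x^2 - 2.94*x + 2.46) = -10.8225*x^5 - 30.2327*x^4 - 26.6158*x^3 + 9.1321*x^2 + 19.9638*x - 6.3714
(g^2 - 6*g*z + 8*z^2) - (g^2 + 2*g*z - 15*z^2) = -8*g*z + 23*z^2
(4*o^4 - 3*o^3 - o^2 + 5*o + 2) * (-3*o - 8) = -12*o^5 - 23*o^4 + 27*o^3 - 7*o^2 - 46*o - 16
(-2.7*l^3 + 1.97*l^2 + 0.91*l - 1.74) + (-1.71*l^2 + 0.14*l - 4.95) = -2.7*l^3 + 0.26*l^2 + 1.05*l - 6.69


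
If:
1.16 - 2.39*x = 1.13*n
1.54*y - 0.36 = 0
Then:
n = 1.02654867256637 - 2.11504424778761*x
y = 0.23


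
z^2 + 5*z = z*(z + 5)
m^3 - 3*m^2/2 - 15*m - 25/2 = (m - 5)*(m + 1)*(m + 5/2)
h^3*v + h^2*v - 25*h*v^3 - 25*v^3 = (h - 5*v)*(h + 5*v)*(h*v + v)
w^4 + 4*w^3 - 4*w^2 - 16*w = w*(w - 2)*(w + 2)*(w + 4)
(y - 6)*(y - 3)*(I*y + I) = I*y^3 - 8*I*y^2 + 9*I*y + 18*I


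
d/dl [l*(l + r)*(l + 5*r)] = 3*l^2 + 12*l*r + 5*r^2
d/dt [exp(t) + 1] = exp(t)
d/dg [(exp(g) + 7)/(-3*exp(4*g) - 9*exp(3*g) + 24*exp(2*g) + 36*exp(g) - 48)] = ((exp(g) + 7)*(4*exp(3*g) + 9*exp(2*g) - 16*exp(g) - 12) - exp(4*g) - 3*exp(3*g) + 8*exp(2*g) + 12*exp(g) - 16)*exp(g)/(3*(exp(4*g) + 3*exp(3*g) - 8*exp(2*g) - 12*exp(g) + 16)^2)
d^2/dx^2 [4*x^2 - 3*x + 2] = 8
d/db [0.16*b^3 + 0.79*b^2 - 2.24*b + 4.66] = 0.48*b^2 + 1.58*b - 2.24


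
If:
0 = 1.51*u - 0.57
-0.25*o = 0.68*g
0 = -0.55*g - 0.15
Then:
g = -0.27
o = 0.74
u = 0.38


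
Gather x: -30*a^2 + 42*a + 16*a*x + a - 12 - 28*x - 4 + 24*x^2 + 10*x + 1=-30*a^2 + 43*a + 24*x^2 + x*(16*a - 18) - 15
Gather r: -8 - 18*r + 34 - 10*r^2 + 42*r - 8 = -10*r^2 + 24*r + 18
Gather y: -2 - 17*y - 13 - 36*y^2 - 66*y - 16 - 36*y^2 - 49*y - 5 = -72*y^2 - 132*y - 36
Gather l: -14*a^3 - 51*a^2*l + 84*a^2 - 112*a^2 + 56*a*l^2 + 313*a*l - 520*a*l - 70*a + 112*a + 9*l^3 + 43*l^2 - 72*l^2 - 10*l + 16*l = -14*a^3 - 28*a^2 + 42*a + 9*l^3 + l^2*(56*a - 29) + l*(-51*a^2 - 207*a + 6)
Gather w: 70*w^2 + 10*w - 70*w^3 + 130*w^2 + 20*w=-70*w^3 + 200*w^2 + 30*w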